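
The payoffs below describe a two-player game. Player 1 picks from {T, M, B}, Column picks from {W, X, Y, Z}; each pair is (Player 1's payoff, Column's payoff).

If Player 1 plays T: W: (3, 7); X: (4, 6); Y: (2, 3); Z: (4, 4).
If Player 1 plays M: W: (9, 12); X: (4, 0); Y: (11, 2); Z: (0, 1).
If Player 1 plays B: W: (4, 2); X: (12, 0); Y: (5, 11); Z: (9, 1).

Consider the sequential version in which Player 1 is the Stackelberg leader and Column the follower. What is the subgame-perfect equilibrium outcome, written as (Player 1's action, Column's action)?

(M, W)

Solve by backward induction (Player 1 leads).
- T → Column plays W (best of 7, 6, 3, 4); Player 1 gets 3.
- M → Column plays W (best of 12, 0, 2, 1); Player 1 gets 9.
- B → Column plays Y (best of 2, 0, 11, 1); Player 1 gets 5.
Maximizing over 3, 9, 5, Player 1 chooses M. Subgame-perfect outcome: (M, W) with payoffs (9, 12).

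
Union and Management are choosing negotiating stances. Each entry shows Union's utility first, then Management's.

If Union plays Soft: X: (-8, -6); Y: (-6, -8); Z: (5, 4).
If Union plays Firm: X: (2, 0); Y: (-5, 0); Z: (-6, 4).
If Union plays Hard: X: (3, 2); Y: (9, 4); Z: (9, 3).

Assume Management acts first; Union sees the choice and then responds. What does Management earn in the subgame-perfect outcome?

Union best-responds to each possible Management move:
- X → Union plays Hard (best of -8, 2, 3); Management gets 2.
- Y → Union plays Hard (best of -6, -5, 9); Management gets 4.
- Z → Union plays Hard (best of 5, -6, 9); Management gets 3.
Maximizing over 2, 4, 3, Management chooses Y. Subgame-perfect outcome: (Hard, Y) with payoffs (9, 4).

4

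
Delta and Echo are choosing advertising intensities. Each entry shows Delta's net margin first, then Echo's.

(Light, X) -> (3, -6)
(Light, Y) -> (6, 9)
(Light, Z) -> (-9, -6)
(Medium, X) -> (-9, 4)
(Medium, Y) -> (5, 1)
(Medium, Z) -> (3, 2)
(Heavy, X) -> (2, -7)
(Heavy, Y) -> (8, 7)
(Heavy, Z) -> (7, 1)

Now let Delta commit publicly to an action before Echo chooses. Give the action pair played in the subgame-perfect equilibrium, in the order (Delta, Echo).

Echo best-responds to each possible Delta move:
- Light: Echo compares -6, 9, -6 and picks Y; Delta would get 6.
- Medium: Echo compares 4, 1, 2 and picks X; Delta would get -9.
- Heavy: Echo compares -7, 7, 1 and picks Y; Delta would get 8.
Among 6, -9, 8, the best is 8 at Heavy. Subgame-perfect outcome: (Heavy, Y) with payoffs (8, 7).

(Heavy, Y)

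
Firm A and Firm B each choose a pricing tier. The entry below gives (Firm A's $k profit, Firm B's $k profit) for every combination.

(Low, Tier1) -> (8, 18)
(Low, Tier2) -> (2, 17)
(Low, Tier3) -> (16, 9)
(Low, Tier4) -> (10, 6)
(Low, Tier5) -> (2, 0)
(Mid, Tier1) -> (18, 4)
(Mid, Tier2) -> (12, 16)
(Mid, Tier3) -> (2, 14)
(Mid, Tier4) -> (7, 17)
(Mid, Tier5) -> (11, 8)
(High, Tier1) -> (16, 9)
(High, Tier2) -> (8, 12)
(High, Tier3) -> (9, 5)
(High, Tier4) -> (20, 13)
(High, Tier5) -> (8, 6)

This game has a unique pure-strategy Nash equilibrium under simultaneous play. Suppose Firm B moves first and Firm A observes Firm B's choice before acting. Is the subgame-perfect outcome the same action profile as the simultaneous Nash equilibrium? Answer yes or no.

Solve by backward induction (Firm B leads).
- Tier1 → Firm A plays Mid (best of 8, 18, 16); Firm B gets 4.
- Tier2 → Firm A plays Mid (best of 2, 12, 8); Firm B gets 16.
- Tier3 → Firm A plays Low (best of 16, 2, 9); Firm B gets 9.
- Tier4 → Firm A plays High (best of 10, 7, 20); Firm B gets 13.
- Tier5 → Firm A plays Mid (best of 2, 11, 8); Firm B gets 8.
Firm B's induced payoffs are 4, 16, 9, 13, 8, so Firm B commits to Tier2. Subgame-perfect outcome: (Mid, Tier2) with payoffs (12, 16).
Under simultaneous play:
Firm A's best replies: Tier1→Mid; Tier2→Mid; Tier3→Low; Tier4→High; Tier5→Mid.
Firm B's best replies: Low→Tier1; Mid→Tier4; High→Tier4.
The unique mutual best reply is (High, Tier4), giving (20, 13).
Sequential outcome (Mid, Tier2) differs from the Nash profile (High, Tier4).

no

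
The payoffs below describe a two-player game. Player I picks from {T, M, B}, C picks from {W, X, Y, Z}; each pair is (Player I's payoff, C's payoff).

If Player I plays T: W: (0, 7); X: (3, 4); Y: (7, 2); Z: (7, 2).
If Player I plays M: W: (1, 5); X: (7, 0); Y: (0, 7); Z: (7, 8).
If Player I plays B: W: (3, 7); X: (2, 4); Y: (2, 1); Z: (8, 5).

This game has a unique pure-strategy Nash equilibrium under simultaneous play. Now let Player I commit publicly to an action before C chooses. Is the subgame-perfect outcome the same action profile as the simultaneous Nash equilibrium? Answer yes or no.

C best-responds to each possible Player I move:
- T: BR = W, leader payoff 0.
- M: BR = Z, leader payoff 7.
- B: BR = W, leader payoff 3.
Maximizing over 0, 7, 3, Player I chooses M. Subgame-perfect outcome: (M, Z) with payoffs (7, 8).
For the simultaneous game, intersect best replies.
Player I's best replies: W→B; X→M; Y→T; Z→B.
C's best replies: T→W; M→Z; B→W.
Only (B, W) has each player best-responding; Nash payoffs (3, 7).
Sequential outcome (M, Z) differs from the Nash profile (B, W).

no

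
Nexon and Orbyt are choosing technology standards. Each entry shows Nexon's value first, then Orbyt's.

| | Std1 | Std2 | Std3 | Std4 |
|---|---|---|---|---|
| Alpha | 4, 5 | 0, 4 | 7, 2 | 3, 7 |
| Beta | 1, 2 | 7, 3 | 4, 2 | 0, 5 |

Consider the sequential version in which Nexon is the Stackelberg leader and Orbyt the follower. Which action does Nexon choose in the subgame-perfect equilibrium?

Alpha

Backward induction with Nexon moving first.
- Alpha → Orbyt plays Std4 (best of 5, 4, 2, 7); Nexon gets 3.
- Beta → Orbyt plays Std4 (best of 2, 3, 2, 5); Nexon gets 0.
Nexon's induced payoffs are 3, 0, so Nexon commits to Alpha. Subgame-perfect outcome: (Alpha, Std4) with payoffs (3, 7).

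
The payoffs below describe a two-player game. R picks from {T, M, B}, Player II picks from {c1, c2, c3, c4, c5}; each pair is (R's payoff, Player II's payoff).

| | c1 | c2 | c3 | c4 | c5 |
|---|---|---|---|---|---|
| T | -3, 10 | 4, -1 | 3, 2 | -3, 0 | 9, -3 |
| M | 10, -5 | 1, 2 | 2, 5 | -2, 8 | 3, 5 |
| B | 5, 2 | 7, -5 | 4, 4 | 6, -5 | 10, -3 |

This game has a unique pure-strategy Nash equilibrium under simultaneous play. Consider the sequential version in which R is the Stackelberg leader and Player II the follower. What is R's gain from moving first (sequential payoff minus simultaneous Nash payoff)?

0

Backward induction with R moving first.
- T → Player II plays c1 (best of 10, -1, 2, 0, -3); R gets -3.
- M → Player II plays c4 (best of -5, 2, 5, 8, 5); R gets -2.
- B → Player II plays c3 (best of 2, -5, 4, -5, -3); R gets 4.
R's induced payoffs are -3, -2, 4, so R commits to B. Subgame-perfect outcome: (B, c3) with payoffs (4, 4).
For the simultaneous game, intersect best replies.
R's best replies: c1→M; c2→B; c3→B; c4→B; c5→B.
Player II's best replies: T→c1; M→c4; B→c3.
The unique mutual best reply is (B, c3), giving (4, 4).
R's commitment gain: 4 − 4 = 0.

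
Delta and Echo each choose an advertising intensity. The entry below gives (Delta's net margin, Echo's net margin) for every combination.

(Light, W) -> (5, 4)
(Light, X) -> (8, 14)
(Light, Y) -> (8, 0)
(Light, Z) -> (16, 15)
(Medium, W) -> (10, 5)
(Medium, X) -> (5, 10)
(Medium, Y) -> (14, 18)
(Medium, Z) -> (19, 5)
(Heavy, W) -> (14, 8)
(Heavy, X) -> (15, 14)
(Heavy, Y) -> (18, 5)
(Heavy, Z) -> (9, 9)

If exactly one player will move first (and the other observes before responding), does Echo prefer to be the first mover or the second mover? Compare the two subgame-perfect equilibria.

If Delta leads: Echo's best replies are Light→Z, Medium→Y, Heavy→X; Delta's induced payoffs 16, 14, 15; outcome (Light, Z), payoffs (16, 15).
If Echo leads: Delta's best replies are W→Heavy, X→Heavy, Y→Heavy, Z→Medium; Echo's induced payoffs 8, 14, 5, 5; outcome (Heavy, X), payoffs (15, 14).
Echo gets 14 moving first and 15 moving second, so Echo prefers to move second.

second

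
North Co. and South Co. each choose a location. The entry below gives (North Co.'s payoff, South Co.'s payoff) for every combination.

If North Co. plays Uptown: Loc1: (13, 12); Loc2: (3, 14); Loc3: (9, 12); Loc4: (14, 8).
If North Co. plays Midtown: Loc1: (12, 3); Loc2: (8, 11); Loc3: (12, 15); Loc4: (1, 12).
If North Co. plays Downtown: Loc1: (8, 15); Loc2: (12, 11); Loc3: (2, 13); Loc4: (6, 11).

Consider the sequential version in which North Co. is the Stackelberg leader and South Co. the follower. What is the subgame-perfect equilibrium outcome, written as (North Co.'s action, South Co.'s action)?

(Midtown, Loc3)

Work backward from South Co.'s decision.
- Uptown → South Co. plays Loc2 (best of 12, 14, 12, 8); North Co. gets 3.
- Midtown → South Co. plays Loc3 (best of 3, 11, 15, 12); North Co. gets 12.
- Downtown → South Co. plays Loc1 (best of 15, 11, 13, 11); North Co. gets 8.
Maximizing over 3, 12, 8, North Co. chooses Midtown. Subgame-perfect outcome: (Midtown, Loc3) with payoffs (12, 15).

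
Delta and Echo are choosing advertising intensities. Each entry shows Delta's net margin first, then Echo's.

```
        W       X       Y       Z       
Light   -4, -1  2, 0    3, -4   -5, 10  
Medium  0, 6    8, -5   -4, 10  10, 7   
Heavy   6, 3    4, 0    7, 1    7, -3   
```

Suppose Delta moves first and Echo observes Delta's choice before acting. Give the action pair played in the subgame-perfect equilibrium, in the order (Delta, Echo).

(Heavy, W)

Backward induction with Delta moving first.
- Light: BR = Z, leader payoff -5.
- Medium: BR = Y, leader payoff -4.
- Heavy: BR = W, leader payoff 6.
Maximizing over -5, -4, 6, Delta chooses Heavy. Subgame-perfect outcome: (Heavy, W) with payoffs (6, 3).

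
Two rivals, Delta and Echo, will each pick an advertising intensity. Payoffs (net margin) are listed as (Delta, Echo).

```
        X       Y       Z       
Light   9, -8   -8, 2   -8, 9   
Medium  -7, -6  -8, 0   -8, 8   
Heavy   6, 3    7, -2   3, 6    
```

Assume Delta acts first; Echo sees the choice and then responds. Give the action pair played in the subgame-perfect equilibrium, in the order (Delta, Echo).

Work backward from Echo's decision.
- Light: Echo compares -8, 2, 9 and picks Z; Delta would get -8.
- Medium: Echo compares -6, 0, 8 and picks Z; Delta would get -8.
- Heavy: Echo compares 3, -2, 6 and picks Z; Delta would get 3.
Delta's induced payoffs are -8, -8, 3, so Delta commits to Heavy. Subgame-perfect outcome: (Heavy, Z) with payoffs (3, 6).

(Heavy, Z)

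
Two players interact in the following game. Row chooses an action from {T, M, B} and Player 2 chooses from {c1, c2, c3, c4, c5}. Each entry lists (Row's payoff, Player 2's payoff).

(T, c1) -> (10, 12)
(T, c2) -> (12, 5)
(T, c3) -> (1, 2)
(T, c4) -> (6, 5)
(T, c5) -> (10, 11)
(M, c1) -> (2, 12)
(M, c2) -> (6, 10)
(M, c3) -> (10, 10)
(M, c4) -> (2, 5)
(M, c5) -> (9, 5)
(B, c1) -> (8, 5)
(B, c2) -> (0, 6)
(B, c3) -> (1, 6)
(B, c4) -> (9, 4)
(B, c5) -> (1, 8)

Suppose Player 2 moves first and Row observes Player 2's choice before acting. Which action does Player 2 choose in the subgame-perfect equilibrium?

c1

Backward induction with Player 2 moving first.
- c1 → Row plays T (best of 10, 2, 8); Player 2 gets 12.
- c2 → Row plays T (best of 12, 6, 0); Player 2 gets 5.
- c3 → Row plays M (best of 1, 10, 1); Player 2 gets 10.
- c4 → Row plays B (best of 6, 2, 9); Player 2 gets 4.
- c5 → Row plays T (best of 10, 9, 1); Player 2 gets 11.
Among 12, 5, 10, 4, 11, the best is 12 at c1. Subgame-perfect outcome: (T, c1) with payoffs (10, 12).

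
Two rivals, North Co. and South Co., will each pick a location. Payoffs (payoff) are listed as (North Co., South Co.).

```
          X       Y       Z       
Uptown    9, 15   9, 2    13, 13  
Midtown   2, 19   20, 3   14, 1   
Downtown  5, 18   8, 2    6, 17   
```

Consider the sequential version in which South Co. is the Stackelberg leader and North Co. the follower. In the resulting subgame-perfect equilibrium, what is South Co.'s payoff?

15

North Co. best-responds to each possible South Co. move:
- X: BR = Uptown, leader payoff 15.
- Y: BR = Midtown, leader payoff 3.
- Z: BR = Midtown, leader payoff 1.
Maximizing over 15, 3, 1, South Co. chooses X. Subgame-perfect outcome: (Uptown, X) with payoffs (9, 15).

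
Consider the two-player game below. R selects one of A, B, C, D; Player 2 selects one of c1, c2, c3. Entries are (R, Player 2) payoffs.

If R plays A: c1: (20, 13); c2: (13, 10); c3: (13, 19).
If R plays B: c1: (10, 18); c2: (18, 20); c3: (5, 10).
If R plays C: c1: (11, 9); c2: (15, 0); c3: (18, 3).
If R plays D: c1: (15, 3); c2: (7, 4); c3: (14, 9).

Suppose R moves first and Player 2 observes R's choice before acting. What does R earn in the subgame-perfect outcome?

18

Backward induction with R moving first.
- A: Player 2 compares 13, 10, 19 and picks c3; R would get 13.
- B: Player 2 compares 18, 20, 10 and picks c2; R would get 18.
- C: Player 2 compares 9, 0, 3 and picks c1; R would get 11.
- D: Player 2 compares 3, 4, 9 and picks c3; R would get 14.
Among 13, 18, 11, 14, the best is 18 at B. Subgame-perfect outcome: (B, c2) with payoffs (18, 20).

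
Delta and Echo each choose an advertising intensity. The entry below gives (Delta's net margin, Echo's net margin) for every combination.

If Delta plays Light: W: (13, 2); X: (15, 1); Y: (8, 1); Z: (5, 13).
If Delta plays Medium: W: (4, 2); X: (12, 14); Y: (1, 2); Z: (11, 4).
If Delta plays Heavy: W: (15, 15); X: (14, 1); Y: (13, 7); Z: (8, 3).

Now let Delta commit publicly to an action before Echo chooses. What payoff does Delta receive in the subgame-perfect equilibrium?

15

Echo best-responds to each possible Delta move:
- Light: Echo compares 2, 1, 1, 13 and picks Z; Delta would get 5.
- Medium: Echo compares 2, 14, 2, 4 and picks X; Delta would get 12.
- Heavy: Echo compares 15, 1, 7, 3 and picks W; Delta would get 15.
Delta's induced payoffs are 5, 12, 15, so Delta commits to Heavy. Subgame-perfect outcome: (Heavy, W) with payoffs (15, 15).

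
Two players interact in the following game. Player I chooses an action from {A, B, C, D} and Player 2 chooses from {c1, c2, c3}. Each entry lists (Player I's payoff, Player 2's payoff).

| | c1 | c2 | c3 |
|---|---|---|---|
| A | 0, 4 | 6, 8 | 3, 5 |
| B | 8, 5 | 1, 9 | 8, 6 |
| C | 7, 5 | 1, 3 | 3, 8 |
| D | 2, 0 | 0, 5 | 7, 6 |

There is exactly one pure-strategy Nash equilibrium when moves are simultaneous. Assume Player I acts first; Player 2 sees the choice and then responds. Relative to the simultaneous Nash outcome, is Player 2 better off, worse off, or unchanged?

worse off

Work backward from Player 2's decision.
- A → Player 2 plays c2 (best of 4, 8, 5); Player I gets 6.
- B → Player 2 plays c2 (best of 5, 9, 6); Player I gets 1.
- C → Player 2 plays c3 (best of 5, 3, 8); Player I gets 3.
- D → Player 2 plays c3 (best of 0, 5, 6); Player I gets 7.
Maximizing over 6, 1, 3, 7, Player I chooses D. Subgame-perfect outcome: (D, c3) with payoffs (7, 6).
Under simultaneous play:
Player I's best replies: c1→B; c2→A; c3→B.
Player 2's best replies: A→c2; B→c2; C→c3; D→c3.
The unique mutual best reply is (A, c2), giving (6, 8).
Player 2 earns 6 sequentially versus 8 at the Nash outcome: worse off.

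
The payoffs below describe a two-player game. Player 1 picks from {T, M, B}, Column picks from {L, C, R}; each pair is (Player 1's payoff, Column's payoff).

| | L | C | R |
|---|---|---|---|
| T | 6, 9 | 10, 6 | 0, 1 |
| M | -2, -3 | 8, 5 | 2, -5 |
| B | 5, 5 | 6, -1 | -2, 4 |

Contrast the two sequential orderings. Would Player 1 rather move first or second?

If Player 1 leads: Column's best replies are T→L, M→C, B→L; Player 1's induced payoffs 6, 8, 5; outcome (M, C), payoffs (8, 5).
If Column leads: Player 1's best replies are L→T, C→T, R→M; Column's induced payoffs 9, 6, -5; outcome (T, L), payoffs (6, 9).
Player 1 gets 8 moving first and 6 moving second, so Player 1 prefers to move first.

first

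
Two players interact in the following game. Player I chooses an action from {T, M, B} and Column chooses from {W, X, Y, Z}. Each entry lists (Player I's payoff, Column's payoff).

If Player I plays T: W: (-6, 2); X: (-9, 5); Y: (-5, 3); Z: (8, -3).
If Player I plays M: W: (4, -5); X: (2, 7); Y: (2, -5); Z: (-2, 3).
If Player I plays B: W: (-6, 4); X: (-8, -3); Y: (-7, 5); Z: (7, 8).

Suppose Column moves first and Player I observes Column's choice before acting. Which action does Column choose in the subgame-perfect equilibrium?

X

Backward induction with Column moving first.
- W: Player I compares -6, 4, -6 and picks M; Column would get -5.
- X: Player I compares -9, 2, -8 and picks M; Column would get 7.
- Y: Player I compares -5, 2, -7 and picks M; Column would get -5.
- Z: Player I compares 8, -2, 7 and picks T; Column would get -3.
Maximizing over -5, 7, -5, -3, Column chooses X. Subgame-perfect outcome: (M, X) with payoffs (2, 7).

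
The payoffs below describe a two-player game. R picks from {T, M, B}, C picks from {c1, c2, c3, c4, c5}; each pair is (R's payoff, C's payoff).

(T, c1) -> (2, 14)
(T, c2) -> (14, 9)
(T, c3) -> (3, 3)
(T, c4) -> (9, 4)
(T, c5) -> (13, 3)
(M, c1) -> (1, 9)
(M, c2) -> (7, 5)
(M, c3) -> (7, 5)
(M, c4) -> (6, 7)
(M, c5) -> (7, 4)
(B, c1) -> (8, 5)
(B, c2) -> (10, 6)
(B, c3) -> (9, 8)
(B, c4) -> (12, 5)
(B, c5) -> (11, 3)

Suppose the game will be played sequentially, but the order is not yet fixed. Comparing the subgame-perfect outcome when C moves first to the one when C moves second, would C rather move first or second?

first

If R leads: C's best replies are T→c1, M→c1, B→c3; R's induced payoffs 2, 1, 9; outcome (B, c3), payoffs (9, 8).
If C leads: R's best replies are c1→B, c2→T, c3→B, c4→B, c5→T; C's induced payoffs 5, 9, 8, 5, 3; outcome (T, c2), payoffs (14, 9).
C gets 9 moving first and 8 moving second, so C prefers to move first.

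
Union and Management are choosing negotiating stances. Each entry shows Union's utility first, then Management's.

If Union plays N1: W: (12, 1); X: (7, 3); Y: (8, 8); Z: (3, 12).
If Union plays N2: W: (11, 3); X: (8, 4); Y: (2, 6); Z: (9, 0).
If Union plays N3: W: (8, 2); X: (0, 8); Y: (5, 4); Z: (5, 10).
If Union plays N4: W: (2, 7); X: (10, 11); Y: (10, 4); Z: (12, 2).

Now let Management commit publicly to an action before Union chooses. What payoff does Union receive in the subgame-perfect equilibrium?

Union best-responds to each possible Management move:
- W: BR = N1, leader payoff 1.
- X: BR = N4, leader payoff 11.
- Y: BR = N4, leader payoff 4.
- Z: BR = N4, leader payoff 2.
Management's induced payoffs are 1, 11, 4, 2, so Management commits to X. Subgame-perfect outcome: (N4, X) with payoffs (10, 11).

10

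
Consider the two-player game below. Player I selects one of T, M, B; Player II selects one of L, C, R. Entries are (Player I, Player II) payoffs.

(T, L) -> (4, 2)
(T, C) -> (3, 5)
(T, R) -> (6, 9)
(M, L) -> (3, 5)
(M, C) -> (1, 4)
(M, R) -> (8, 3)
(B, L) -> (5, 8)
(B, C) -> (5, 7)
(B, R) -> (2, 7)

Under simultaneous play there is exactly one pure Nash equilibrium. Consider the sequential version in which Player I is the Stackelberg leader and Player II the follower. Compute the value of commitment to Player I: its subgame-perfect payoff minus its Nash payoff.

Backward induction with Player I moving first.
- T: Player II compares 2, 5, 9 and picks R; Player I would get 6.
- M: Player II compares 5, 4, 3 and picks L; Player I would get 3.
- B: Player II compares 8, 7, 7 and picks L; Player I would get 5.
Maximizing over 6, 3, 5, Player I chooses T. Subgame-perfect outcome: (T, R) with payoffs (6, 9).
Now find the simultaneous Nash equilibrium.
Player I's best replies: L→B; C→B; R→M.
Player II's best replies: T→R; M→L; B→L.
The unique mutual best reply is (B, L), giving (5, 8).
Player I's commitment gain: 6 − 5 = 1.

1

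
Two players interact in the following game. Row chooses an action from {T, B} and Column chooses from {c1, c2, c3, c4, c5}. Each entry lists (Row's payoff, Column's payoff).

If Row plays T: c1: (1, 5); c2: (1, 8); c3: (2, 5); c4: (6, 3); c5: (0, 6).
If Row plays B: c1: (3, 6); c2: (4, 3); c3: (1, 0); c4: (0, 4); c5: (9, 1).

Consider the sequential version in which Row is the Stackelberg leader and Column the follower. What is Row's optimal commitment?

Backward induction with Row moving first.
- T: BR = c2, leader payoff 1.
- B: BR = c1, leader payoff 3.
Row's induced payoffs are 1, 3, so Row commits to B. Subgame-perfect outcome: (B, c1) with payoffs (3, 6).

B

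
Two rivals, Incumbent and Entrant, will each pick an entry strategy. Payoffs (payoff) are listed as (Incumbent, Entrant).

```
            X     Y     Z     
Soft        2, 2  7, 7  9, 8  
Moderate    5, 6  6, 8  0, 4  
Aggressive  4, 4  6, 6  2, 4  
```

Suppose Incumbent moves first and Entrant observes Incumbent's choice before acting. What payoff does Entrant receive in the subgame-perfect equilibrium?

8

Backward induction with Incumbent moving first.
- Soft → Entrant plays Z (best of 2, 7, 8); Incumbent gets 9.
- Moderate → Entrant plays Y (best of 6, 8, 4); Incumbent gets 6.
- Aggressive → Entrant plays Y (best of 4, 6, 4); Incumbent gets 6.
Among 9, 6, 6, the best is 9 at Soft. Subgame-perfect outcome: (Soft, Z) with payoffs (9, 8).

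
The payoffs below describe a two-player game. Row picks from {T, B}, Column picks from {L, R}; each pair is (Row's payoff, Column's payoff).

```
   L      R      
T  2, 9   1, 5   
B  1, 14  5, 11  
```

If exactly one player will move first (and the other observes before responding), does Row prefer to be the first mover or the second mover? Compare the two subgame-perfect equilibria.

If Row leads: Column's best replies are T→L, B→L; Row's induced payoffs 2, 1; outcome (T, L), payoffs (2, 9).
If Column leads: Row's best replies are L→T, R→B; Column's induced payoffs 9, 11; outcome (B, R), payoffs (5, 11).
Row gets 2 moving first and 5 moving second, so Row prefers to move second.

second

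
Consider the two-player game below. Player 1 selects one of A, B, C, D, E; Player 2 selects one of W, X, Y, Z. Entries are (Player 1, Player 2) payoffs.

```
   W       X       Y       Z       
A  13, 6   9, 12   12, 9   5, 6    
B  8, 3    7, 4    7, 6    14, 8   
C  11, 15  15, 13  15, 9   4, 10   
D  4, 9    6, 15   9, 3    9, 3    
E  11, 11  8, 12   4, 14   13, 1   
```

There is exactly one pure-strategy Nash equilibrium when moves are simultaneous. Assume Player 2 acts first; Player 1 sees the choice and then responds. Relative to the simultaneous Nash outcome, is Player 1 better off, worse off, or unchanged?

better off

Work backward from Player 1's decision.
- W → Player 1 plays A (best of 13, 8, 11, 4, 11); Player 2 gets 6.
- X → Player 1 plays C (best of 9, 7, 15, 6, 8); Player 2 gets 13.
- Y → Player 1 plays C (best of 12, 7, 15, 9, 4); Player 2 gets 9.
- Z → Player 1 plays B (best of 5, 14, 4, 9, 13); Player 2 gets 8.
Player 2's induced payoffs are 6, 13, 9, 8, so Player 2 commits to X. Subgame-perfect outcome: (C, X) with payoffs (15, 13).
Under simultaneous play:
Player 1's best replies: W→A; X→C; Y→C; Z→B.
Player 2's best replies: A→X; B→Z; C→W; D→X; E→Y.
The unique mutual best reply is (B, Z), giving (14, 8).
Player 1 earns 15 sequentially versus 14 at the Nash outcome: better off.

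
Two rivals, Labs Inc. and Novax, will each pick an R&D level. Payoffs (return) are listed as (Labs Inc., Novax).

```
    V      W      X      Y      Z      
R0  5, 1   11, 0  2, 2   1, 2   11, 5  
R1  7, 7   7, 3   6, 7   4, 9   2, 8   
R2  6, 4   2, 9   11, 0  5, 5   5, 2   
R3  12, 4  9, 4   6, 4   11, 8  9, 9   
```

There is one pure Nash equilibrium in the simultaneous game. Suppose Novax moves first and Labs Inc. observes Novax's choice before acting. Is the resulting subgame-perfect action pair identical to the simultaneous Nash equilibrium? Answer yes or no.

no

Backward induction with Novax moving first.
- V: Labs Inc. compares 5, 7, 6, 12 and picks R3; Novax would get 4.
- W: Labs Inc. compares 11, 7, 2, 9 and picks R0; Novax would get 0.
- X: Labs Inc. compares 2, 6, 11, 6 and picks R2; Novax would get 0.
- Y: Labs Inc. compares 1, 4, 5, 11 and picks R3; Novax would get 8.
- Z: Labs Inc. compares 11, 2, 5, 9 and picks R0; Novax would get 5.
Novax's induced payoffs are 4, 0, 0, 8, 5, so Novax commits to Y. Subgame-perfect outcome: (R3, Y) with payoffs (11, 8).
Under simultaneous play:
Labs Inc.'s best replies: V→R3; W→R0; X→R2; Y→R3; Z→R0.
Novax's best replies: R0→Z; R1→Y; R2→W; R3→Z.
The unique mutual best reply is (R0, Z), giving (11, 5).
Sequential outcome (R3, Y) differs from the Nash profile (R0, Z).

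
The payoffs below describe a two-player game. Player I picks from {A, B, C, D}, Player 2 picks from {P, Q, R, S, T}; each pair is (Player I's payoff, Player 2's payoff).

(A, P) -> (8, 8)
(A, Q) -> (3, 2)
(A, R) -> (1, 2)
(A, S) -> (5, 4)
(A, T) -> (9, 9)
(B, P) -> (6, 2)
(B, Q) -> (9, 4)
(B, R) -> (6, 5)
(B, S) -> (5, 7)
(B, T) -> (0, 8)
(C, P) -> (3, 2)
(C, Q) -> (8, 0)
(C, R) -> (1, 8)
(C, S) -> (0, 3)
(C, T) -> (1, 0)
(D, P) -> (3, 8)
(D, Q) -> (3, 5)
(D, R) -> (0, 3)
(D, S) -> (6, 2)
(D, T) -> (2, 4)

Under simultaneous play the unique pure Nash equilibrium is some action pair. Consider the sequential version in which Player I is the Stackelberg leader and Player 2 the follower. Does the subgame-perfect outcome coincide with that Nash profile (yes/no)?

Work backward from Player 2's decision.
- A → Player 2 plays T (best of 8, 2, 2, 4, 9); Player I gets 9.
- B → Player 2 plays T (best of 2, 4, 5, 7, 8); Player I gets 0.
- C → Player 2 plays R (best of 2, 0, 8, 3, 0); Player I gets 1.
- D → Player 2 plays P (best of 8, 5, 3, 2, 4); Player I gets 3.
Player I's induced payoffs are 9, 0, 1, 3, so Player I commits to A. Subgame-perfect outcome: (A, T) with payoffs (9, 9).
For the simultaneous game, intersect best replies.
Player I's best replies: P→A; Q→B; R→B; S→D; T→A.
Player 2's best replies: A→T; B→T; C→R; D→P.
Only (A, T) has each player best-responding; Nash payoffs (9, 9).
Sequential outcome (A, T) coincides with the Nash profile (A, T).

yes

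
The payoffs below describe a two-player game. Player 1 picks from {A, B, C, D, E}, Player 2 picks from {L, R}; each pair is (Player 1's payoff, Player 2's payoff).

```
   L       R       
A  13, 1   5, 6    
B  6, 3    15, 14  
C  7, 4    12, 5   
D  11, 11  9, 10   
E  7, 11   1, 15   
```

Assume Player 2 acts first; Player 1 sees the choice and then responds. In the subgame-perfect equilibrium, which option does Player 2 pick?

R

Player 1 best-responds to each possible Player 2 move:
- L: Player 1 compares 13, 6, 7, 11, 7 and picks A; Player 2 would get 1.
- R: Player 1 compares 5, 15, 12, 9, 1 and picks B; Player 2 would get 14.
Maximizing over 1, 14, Player 2 chooses R. Subgame-perfect outcome: (B, R) with payoffs (15, 14).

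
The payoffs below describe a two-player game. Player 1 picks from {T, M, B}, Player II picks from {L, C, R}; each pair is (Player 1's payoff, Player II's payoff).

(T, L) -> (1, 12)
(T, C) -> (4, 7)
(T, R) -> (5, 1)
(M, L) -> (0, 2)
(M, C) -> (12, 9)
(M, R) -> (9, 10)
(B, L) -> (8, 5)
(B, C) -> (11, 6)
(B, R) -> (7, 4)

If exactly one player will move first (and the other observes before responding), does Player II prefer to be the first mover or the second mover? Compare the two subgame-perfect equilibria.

first

If Player 1 leads: Player II's best replies are T→L, M→R, B→C; Player 1's induced payoffs 1, 9, 11; outcome (B, C), payoffs (11, 6).
If Player II leads: Player 1's best replies are L→B, C→M, R→M; Player II's induced payoffs 5, 9, 10; outcome (M, R), payoffs (9, 10).
Player II gets 10 moving first and 6 moving second, so Player II prefers to move first.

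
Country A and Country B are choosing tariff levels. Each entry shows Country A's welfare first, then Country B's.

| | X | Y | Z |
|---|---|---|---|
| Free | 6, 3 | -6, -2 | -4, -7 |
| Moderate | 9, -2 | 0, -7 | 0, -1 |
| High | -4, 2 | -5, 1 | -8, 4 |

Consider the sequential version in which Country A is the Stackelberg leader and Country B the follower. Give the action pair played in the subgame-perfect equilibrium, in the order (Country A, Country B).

Country B best-responds to each possible Country A move:
- Free: BR = X, leader payoff 6.
- Moderate: BR = Z, leader payoff 0.
- High: BR = Z, leader payoff -8.
Maximizing over 6, 0, -8, Country A chooses Free. Subgame-perfect outcome: (Free, X) with payoffs (6, 3).

(Free, X)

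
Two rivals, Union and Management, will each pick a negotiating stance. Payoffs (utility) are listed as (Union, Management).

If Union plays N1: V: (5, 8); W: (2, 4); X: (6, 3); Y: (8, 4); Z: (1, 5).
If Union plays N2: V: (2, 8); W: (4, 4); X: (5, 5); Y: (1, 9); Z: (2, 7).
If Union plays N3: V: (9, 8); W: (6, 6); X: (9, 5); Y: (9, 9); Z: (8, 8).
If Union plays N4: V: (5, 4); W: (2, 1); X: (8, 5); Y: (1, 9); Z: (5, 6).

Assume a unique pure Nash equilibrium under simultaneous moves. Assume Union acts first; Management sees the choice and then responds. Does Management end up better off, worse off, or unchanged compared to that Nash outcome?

unchanged

Management best-responds to each possible Union move:
- N1: Management compares 8, 4, 3, 4, 5 and picks V; Union would get 5.
- N2: Management compares 8, 4, 5, 9, 7 and picks Y; Union would get 1.
- N3: Management compares 8, 6, 5, 9, 8 and picks Y; Union would get 9.
- N4: Management compares 4, 1, 5, 9, 6 and picks Y; Union would get 1.
Union's induced payoffs are 5, 1, 9, 1, so Union commits to N3. Subgame-perfect outcome: (N3, Y) with payoffs (9, 9).
Under simultaneous play:
Union's best replies: V→N3; W→N3; X→N3; Y→N3; Z→N3.
Management's best replies: N1→V; N2→Y; N3→Y; N4→Y.
The unique mutual best reply is (N3, Y), giving (9, 9).
Management earns 9 sequentially versus 9 at the Nash outcome: unchanged.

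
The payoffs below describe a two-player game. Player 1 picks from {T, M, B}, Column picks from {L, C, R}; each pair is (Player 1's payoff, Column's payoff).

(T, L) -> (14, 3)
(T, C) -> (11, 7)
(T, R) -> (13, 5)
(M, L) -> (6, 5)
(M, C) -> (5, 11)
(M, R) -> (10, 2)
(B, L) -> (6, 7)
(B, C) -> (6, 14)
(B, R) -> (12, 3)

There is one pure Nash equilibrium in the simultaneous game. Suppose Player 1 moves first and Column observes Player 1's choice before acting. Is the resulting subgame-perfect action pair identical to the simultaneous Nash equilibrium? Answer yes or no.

yes

Solve by backward induction (Player 1 leads).
- T: Column compares 3, 7, 5 and picks C; Player 1 would get 11.
- M: Column compares 5, 11, 2 and picks C; Player 1 would get 5.
- B: Column compares 7, 14, 3 and picks C; Player 1 would get 6.
Maximizing over 11, 5, 6, Player 1 chooses T. Subgame-perfect outcome: (T, C) with payoffs (11, 7).
Under simultaneous play:
Player 1's best replies: L→T; C→T; R→T.
Column's best replies: T→C; M→C; B→C.
Only (T, C) has each player best-responding; Nash payoffs (11, 7).
Sequential outcome (T, C) coincides with the Nash profile (T, C).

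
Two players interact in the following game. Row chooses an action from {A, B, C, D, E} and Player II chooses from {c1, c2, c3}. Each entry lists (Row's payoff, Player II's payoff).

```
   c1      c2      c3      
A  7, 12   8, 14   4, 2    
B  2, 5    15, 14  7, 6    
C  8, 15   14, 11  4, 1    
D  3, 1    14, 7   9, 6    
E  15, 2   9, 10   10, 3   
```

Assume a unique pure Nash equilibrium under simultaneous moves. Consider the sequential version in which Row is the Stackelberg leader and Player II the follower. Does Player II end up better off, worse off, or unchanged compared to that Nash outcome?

Backward induction with Row moving first.
- A → Player II plays c2 (best of 12, 14, 2); Row gets 8.
- B → Player II plays c2 (best of 5, 14, 6); Row gets 15.
- C → Player II plays c1 (best of 15, 11, 1); Row gets 8.
- D → Player II plays c2 (best of 1, 7, 6); Row gets 14.
- E → Player II plays c2 (best of 2, 10, 3); Row gets 9.
Among 8, 15, 8, 14, 9, the best is 15 at B. Subgame-perfect outcome: (B, c2) with payoffs (15, 14).
Now find the simultaneous Nash equilibrium.
Row's best replies: c1→E; c2→B; c3→E.
Player II's best replies: A→c2; B→c2; C→c1; D→c2; E→c2.
The unique mutual best reply is (B, c2), giving (15, 14).
Player II earns 14 sequentially versus 14 at the Nash outcome: unchanged.

unchanged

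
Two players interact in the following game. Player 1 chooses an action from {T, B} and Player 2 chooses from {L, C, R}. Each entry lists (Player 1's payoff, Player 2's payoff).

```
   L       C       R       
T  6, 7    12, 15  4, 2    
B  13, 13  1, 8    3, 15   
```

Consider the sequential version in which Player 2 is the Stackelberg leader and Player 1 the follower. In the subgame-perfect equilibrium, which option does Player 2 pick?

Player 1 best-responds to each possible Player 2 move:
- L → Player 1 plays B (best of 6, 13); Player 2 gets 13.
- C → Player 1 plays T (best of 12, 1); Player 2 gets 15.
- R → Player 1 plays T (best of 4, 3); Player 2 gets 2.
Player 2's induced payoffs are 13, 15, 2, so Player 2 commits to C. Subgame-perfect outcome: (T, C) with payoffs (12, 15).

C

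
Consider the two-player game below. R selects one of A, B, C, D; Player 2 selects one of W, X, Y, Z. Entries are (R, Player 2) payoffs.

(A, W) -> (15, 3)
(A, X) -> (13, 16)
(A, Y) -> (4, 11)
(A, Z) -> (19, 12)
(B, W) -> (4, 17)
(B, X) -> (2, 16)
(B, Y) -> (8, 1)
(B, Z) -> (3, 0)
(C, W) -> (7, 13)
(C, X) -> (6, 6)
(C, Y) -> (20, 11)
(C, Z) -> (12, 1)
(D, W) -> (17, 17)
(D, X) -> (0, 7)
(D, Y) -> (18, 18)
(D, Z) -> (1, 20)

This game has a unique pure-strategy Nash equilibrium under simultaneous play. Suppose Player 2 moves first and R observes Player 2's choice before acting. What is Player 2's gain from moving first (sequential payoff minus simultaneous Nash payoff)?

Solve by backward induction (Player 2 leads).
- W: R compares 15, 4, 7, 17 and picks D; Player 2 would get 17.
- X: R compares 13, 2, 6, 0 and picks A; Player 2 would get 16.
- Y: R compares 4, 8, 20, 18 and picks C; Player 2 would get 11.
- Z: R compares 19, 3, 12, 1 and picks A; Player 2 would get 12.
Among 17, 16, 11, 12, the best is 17 at W. Subgame-perfect outcome: (D, W) with payoffs (17, 17).
Under simultaneous play:
R's best replies: W→D; X→A; Y→C; Z→A.
Player 2's best replies: A→X; B→W; C→W; D→Z.
Only (A, X) has each player best-responding; Nash payoffs (13, 16).
Player 2's commitment gain: 17 − 16 = 1.

1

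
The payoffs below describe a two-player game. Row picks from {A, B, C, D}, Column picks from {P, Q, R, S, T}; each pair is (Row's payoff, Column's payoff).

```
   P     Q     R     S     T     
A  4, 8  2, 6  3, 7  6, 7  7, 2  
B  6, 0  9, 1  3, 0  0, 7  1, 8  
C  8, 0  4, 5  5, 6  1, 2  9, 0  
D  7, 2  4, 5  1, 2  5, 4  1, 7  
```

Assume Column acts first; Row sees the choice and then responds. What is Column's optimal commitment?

Backward induction with Column moving first.
- P → Row plays C (best of 4, 6, 8, 7); Column gets 0.
- Q → Row plays B (best of 2, 9, 4, 4); Column gets 1.
- R → Row plays C (best of 3, 3, 5, 1); Column gets 6.
- S → Row plays A (best of 6, 0, 1, 5); Column gets 7.
- T → Row plays C (best of 7, 1, 9, 1); Column gets 0.
Among 0, 1, 6, 7, 0, the best is 7 at S. Subgame-perfect outcome: (A, S) with payoffs (6, 7).

S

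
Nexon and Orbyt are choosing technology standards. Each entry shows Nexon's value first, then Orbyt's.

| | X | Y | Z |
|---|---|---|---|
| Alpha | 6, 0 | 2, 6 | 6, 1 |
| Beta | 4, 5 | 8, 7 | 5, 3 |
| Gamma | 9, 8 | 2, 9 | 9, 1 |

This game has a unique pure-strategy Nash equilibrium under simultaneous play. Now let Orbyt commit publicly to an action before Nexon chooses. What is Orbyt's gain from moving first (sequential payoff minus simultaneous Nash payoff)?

1

Nexon best-responds to each possible Orbyt move:
- X: Nexon compares 6, 4, 9 and picks Gamma; Orbyt would get 8.
- Y: Nexon compares 2, 8, 2 and picks Beta; Orbyt would get 7.
- Z: Nexon compares 6, 5, 9 and picks Gamma; Orbyt would get 1.
Among 8, 7, 1, the best is 8 at X. Subgame-perfect outcome: (Gamma, X) with payoffs (9, 8).
For the simultaneous game, intersect best replies.
Nexon's best replies: X→Gamma; Y→Beta; Z→Gamma.
Orbyt's best replies: Alpha→Y; Beta→Y; Gamma→Y.
Only (Beta, Y) has each player best-responding; Nash payoffs (8, 7).
Orbyt's commitment gain: 8 − 7 = 1.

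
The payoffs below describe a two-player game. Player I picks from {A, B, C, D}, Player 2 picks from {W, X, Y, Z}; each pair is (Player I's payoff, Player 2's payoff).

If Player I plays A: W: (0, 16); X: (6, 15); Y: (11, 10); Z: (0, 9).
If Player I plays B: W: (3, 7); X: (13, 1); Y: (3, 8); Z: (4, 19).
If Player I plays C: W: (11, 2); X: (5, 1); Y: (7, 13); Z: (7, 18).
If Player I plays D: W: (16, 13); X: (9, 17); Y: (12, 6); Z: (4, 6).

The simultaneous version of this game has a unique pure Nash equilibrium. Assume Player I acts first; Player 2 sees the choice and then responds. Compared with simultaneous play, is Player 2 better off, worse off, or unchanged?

Backward induction with Player I moving first.
- A: Player 2 compares 16, 15, 10, 9 and picks W; Player I would get 0.
- B: Player 2 compares 7, 1, 8, 19 and picks Z; Player I would get 4.
- C: Player 2 compares 2, 1, 13, 18 and picks Z; Player I would get 7.
- D: Player 2 compares 13, 17, 6, 6 and picks X; Player I would get 9.
Player I's induced payoffs are 0, 4, 7, 9, so Player I commits to D. Subgame-perfect outcome: (D, X) with payoffs (9, 17).
Under simultaneous play:
Player I's best replies: W→D; X→B; Y→D; Z→C.
Player 2's best replies: A→W; B→Z; C→Z; D→X.
Only (C, Z) has each player best-responding; Nash payoffs (7, 18).
Player 2 earns 17 sequentially versus 18 at the Nash outcome: worse off.

worse off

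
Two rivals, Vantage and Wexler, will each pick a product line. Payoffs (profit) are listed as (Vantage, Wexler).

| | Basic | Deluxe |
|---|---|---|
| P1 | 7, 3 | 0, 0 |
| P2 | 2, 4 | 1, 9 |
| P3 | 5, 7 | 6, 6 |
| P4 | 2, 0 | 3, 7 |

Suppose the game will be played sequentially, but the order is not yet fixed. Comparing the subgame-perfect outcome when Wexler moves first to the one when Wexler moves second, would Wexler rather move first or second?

If Vantage leads: Wexler's best replies are P1→Basic, P2→Deluxe, P3→Basic, P4→Deluxe; Vantage's induced payoffs 7, 1, 5, 3; outcome (P1, Basic), payoffs (7, 3).
If Wexler leads: Vantage's best replies are Basic→P1, Deluxe→P3; Wexler's induced payoffs 3, 6; outcome (P3, Deluxe), payoffs (6, 6).
Wexler gets 6 moving first and 3 moving second, so Wexler prefers to move first.

first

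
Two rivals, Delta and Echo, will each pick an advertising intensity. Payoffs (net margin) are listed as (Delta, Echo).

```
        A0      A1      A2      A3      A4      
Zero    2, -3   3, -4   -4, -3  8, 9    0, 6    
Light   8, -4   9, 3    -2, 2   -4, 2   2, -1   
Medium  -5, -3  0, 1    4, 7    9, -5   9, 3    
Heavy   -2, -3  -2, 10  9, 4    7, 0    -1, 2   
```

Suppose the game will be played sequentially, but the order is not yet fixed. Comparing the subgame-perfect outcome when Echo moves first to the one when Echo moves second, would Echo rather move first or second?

If Delta leads: Echo's best replies are Zero→A3, Light→A1, Medium→A2, Heavy→A1; Delta's induced payoffs 8, 9, 4, -2; outcome (Light, A1), payoffs (9, 3).
If Echo leads: Delta's best replies are A0→Light, A1→Light, A2→Heavy, A3→Medium, A4→Medium; Echo's induced payoffs -4, 3, 4, -5, 3; outcome (Heavy, A2), payoffs (9, 4).
Echo gets 4 moving first and 3 moving second, so Echo prefers to move first.

first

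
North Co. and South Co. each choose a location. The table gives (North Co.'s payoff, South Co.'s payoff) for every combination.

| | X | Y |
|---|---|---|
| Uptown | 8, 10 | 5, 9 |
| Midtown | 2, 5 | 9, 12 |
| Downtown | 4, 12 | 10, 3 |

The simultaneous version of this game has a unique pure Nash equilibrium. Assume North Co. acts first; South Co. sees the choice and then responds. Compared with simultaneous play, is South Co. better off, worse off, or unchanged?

better off

Work backward from South Co.'s decision.
- Uptown → South Co. plays X (best of 10, 9); North Co. gets 8.
- Midtown → South Co. plays Y (best of 5, 12); North Co. gets 9.
- Downtown → South Co. plays X (best of 12, 3); North Co. gets 4.
North Co.'s induced payoffs are 8, 9, 4, so North Co. commits to Midtown. Subgame-perfect outcome: (Midtown, Y) with payoffs (9, 12).
Under simultaneous play:
North Co.'s best replies: X→Uptown; Y→Downtown.
South Co.'s best replies: Uptown→X; Midtown→Y; Downtown→X.
Only (Uptown, X) has each player best-responding; Nash payoffs (8, 10).
South Co. earns 12 sequentially versus 10 at the Nash outcome: better off.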